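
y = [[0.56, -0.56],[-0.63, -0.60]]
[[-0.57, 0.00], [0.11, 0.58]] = y@[[-0.58, -0.47], [0.43, -0.47]]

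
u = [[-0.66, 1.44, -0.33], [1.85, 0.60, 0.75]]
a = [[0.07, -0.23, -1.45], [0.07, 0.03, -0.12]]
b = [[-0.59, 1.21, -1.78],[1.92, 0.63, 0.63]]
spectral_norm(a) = 1.47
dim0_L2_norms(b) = [2.01, 1.36, 1.89]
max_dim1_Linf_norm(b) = 1.92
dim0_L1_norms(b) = [2.51, 1.84, 2.41]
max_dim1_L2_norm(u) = 2.08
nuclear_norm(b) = 4.29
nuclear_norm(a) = 1.55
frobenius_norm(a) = 1.48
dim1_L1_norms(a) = [1.75, 0.22]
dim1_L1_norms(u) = [2.43, 3.2]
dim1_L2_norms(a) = [1.47, 0.14]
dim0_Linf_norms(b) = [1.92, 1.21, 1.78]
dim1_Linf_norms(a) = [1.45, 0.12]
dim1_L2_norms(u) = [1.62, 2.08]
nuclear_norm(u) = 3.69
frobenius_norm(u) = 2.64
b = u + a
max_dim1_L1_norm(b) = 3.58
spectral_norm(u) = 2.13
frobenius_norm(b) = 3.08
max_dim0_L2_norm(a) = 1.45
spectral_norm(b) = 2.50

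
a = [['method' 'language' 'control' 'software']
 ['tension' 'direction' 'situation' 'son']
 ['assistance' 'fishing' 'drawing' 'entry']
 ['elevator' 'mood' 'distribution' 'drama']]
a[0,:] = ['method', 'language', 'control', 'software']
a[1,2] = 'situation'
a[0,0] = 'method'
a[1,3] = 'son'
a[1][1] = 'direction'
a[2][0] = 'assistance'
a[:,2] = ['control', 'situation', 'drawing', 'distribution']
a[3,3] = 'drama'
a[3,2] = 'distribution'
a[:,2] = ['control', 'situation', 'drawing', 'distribution']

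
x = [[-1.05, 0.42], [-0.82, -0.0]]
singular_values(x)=[1.37, 0.25]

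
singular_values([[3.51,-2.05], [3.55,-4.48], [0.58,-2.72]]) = [7.3, 1.89]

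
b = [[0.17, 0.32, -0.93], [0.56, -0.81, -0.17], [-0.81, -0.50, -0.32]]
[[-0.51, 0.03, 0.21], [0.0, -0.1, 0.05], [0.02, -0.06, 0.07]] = b@[[-0.1, -0.01, 0.01], [-0.17, 0.12, -0.01], [0.47, 0.01, -0.23]]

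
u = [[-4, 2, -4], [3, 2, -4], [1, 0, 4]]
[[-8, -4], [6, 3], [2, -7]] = u@[[2, 1], [0, -4], [0, -2]]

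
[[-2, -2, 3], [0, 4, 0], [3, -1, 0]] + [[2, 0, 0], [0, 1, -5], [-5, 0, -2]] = [[0, -2, 3], [0, 5, -5], [-2, -1, -2]]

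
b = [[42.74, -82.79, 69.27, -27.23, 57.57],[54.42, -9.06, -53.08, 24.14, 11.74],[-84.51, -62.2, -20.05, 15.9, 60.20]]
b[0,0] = 42.74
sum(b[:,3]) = 12.81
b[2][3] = 15.9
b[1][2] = -53.08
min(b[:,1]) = -82.79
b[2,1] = -62.2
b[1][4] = 11.74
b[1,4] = 11.74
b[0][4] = 57.57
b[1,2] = -53.08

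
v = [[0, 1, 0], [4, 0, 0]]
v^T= [[0, 4], [1, 0], [0, 0]]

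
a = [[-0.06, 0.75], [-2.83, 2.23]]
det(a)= 1.989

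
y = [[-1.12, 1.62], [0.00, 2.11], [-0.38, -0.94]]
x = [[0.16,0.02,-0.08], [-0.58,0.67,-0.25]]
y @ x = [[-1.12, 1.06, -0.32],[-1.22, 1.41, -0.53],[0.48, -0.64, 0.27]]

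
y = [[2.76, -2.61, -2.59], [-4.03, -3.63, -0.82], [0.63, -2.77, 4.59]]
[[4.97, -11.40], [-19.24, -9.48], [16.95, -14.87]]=y @ [[4.37,-1.06],[-0.22,3.95],[2.96,-0.71]]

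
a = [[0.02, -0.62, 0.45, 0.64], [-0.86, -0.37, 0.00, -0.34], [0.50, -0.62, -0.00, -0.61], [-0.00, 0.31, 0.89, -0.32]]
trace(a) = -0.67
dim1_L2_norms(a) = [1.0, 1.0, 1.0, 1.0]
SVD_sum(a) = [[0.05, -0.16, 0.04, -0.12], [0.06, -0.20, 0.05, -0.15], [0.23, -0.73, 0.18, -0.52], [0.03, -0.08, 0.02, -0.06]] + [[0.34, -0.03, 0.48, 0.36], [-0.28, 0.03, -0.41, -0.3], [-0.02, 0.00, -0.03, -0.02], [0.22, -0.02, 0.31, 0.23]] + [[-0.19, -0.42, -0.21, 0.42], [-0.08, -0.17, -0.08, 0.17], [0.04, 0.09, 0.05, -0.09], [0.2, 0.43, 0.22, -0.44]] + [[-0.18, -0.01, 0.14, -0.02], [-0.56, -0.03, 0.44, -0.06], [0.25, 0.01, -0.19, 0.03], [-0.44, -0.02, 0.35, -0.05]]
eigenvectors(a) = [[(0.68+0j), (-0.63+0j), 0.02-0.26j, (0.02+0.26j)], [(-0.48+0j), -0.72+0.00j, (0.23+0.26j), (0.23-0.26j)], [(0.5+0j), 0.04+0.00j, (-0.09+0.6j), (-0.09-0.6j)], [0.22+0.00j, 0.28+0.00j, (0.66+0j), (0.66-0j)]]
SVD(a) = [[0.21, 0.68, 0.66, 0.23], [0.26, -0.58, 0.27, 0.72], [0.94, -0.04, -0.15, -0.32], [0.10, 0.44, -0.69, 0.57]] @ diag([1.0048115039086132, 1.001737663213593, 0.9950770482568927, 0.9913612680272668]) @ [[0.25, -0.77, 0.19, -0.56], [0.49, -0.05, 0.7, 0.52], [-0.29, -0.63, -0.32, 0.64], [-0.78, -0.04, 0.61, -0.09]]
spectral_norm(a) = 1.00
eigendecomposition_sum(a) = [[0.46+0.00j, (-0.33-0j), 0.34-0.00j, (0.15+0j)], [(-0.33-0j), 0.23+0.00j, (-0.24+0j), (-0.11+0j)], [0.34+0.00j, (-0.24-0j), 0.25-0.00j, 0.11+0.00j], [0.15+0.00j, -0.11-0.00j, (0.11-0j), (0.05+0j)]] + [[(-0.4+0j), -0.46+0.00j, 0.03-0.00j, (0.17-0j)], [-0.45+0.00j, -0.52+0.00j, 0.03-0.00j, 0.20-0.00j], [(0.03-0j), (0.03-0j), -0.00+0.00j, -0.01+0.00j], [0.18-0.00j, 0.20-0.00j, (-0.01+0j), -0.08+0.00j]] + [[-0.02+0.06j,0.08-0.04j,0.04-0.15j,(0.16+0.07j)], [(-0.04-0.08j),-0.04+0.11j,0.11+0.18j,-0.21+0.08j], [0.07-0.14j,-0.20+0.07j,(-0.13+0.35j),(-0.36-0.19j)], [(-0.16-0.05j),0.11+0.20j,(0.39+0.08j),-0.15+0.41j]] + [[(-0.02-0.06j),  (0.08+0.04j),  (0.04+0.15j),  0.16-0.07j], [-0.04+0.08j,  -0.04-0.11j,  0.11-0.18j,  -0.21-0.08j], [(0.07+0.14j),  -0.20-0.07j,  (-0.13-0.35j),  -0.36+0.19j], [(-0.16+0.05j),  (0.11-0.2j),  0.39-0.08j,  (-0.15-0.41j)]]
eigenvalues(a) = [(1+0j), (-0.99+0j), (-0.34+0.94j), (-0.34-0.94j)]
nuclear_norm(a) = 3.99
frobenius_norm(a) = 2.00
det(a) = -0.99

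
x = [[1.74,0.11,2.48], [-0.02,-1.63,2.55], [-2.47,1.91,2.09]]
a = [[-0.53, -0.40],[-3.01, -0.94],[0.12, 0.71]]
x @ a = [[-0.96, 0.96],[5.22, 3.35],[-4.19, 0.68]]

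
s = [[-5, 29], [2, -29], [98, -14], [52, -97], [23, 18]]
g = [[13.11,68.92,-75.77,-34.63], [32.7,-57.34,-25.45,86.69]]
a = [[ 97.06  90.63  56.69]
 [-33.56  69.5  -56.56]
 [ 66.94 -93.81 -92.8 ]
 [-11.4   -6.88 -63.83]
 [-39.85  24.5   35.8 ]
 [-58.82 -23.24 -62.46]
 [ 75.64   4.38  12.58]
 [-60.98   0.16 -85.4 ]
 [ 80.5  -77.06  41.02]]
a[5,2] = -62.46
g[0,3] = -34.63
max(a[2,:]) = 66.94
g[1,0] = 32.7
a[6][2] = 12.58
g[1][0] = 32.7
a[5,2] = -62.46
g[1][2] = -25.45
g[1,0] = 32.7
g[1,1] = -57.34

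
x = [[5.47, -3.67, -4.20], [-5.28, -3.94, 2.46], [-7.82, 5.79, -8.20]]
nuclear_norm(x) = 26.90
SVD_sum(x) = [[2.49, -1.73, 1.8],  [-0.39, 0.27, -0.28],  [-8.87, 6.15, -6.4]] + [[3.94,  0.99,  -4.51], [-3.83,  -0.96,  4.38], [1.27,  0.32,  -1.46]] + [[-0.96,-2.93,-1.48], [-1.07,-3.25,-1.64], [-0.22,-0.68,-0.35]]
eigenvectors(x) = [[-0.79, 0.43, 0.2], [0.39, 0.79, -0.18], [0.47, 0.44, 0.96]]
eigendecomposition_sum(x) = [[7.17, -2.79, -2.06], [-3.53, 1.37, 1.01], [-4.26, 1.66, 1.22]] + [[-1.20, -2.24, -0.17], [-2.2, -4.1, -0.31], [-1.21, -2.26, -0.17]] + [[-0.50, 1.36, -1.97], [0.45, -1.22, 1.76], [-2.35, 6.4, -9.25]]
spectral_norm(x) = 13.04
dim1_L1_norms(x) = [13.34, 11.68, 21.81]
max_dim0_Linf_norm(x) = 8.2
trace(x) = -6.67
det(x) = 586.11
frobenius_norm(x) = 16.50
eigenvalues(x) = [9.77, -5.47, -10.97]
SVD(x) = [[-0.27,0.70,0.66], [0.04,-0.68,0.73], [0.96,0.23,0.15]] @ diag([13.044374432675783, 8.689391347676311, 5.170945142532675]) @ [[-0.71,  0.49,  -0.51], [0.65,  0.16,  -0.74], [-0.28,  -0.86,  -0.43]]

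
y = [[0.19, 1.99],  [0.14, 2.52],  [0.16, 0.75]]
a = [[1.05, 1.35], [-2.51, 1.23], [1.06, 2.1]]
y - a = [[-0.86, 0.64], [2.65, 1.29], [-0.90, -1.35]]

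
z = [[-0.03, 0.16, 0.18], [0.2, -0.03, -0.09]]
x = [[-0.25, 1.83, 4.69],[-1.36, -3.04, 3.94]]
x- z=[[-0.22, 1.67, 4.51], [-1.56, -3.01, 4.03]]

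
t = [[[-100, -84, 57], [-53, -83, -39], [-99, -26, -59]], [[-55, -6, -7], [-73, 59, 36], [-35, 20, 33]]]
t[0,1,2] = -39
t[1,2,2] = 33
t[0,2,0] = -99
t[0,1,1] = -83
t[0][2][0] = -99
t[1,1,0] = -73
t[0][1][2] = -39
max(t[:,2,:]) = 33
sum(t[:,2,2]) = -26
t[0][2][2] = -59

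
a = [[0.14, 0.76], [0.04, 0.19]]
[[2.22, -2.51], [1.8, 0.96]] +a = [[2.36, -1.75], [1.84, 1.15]]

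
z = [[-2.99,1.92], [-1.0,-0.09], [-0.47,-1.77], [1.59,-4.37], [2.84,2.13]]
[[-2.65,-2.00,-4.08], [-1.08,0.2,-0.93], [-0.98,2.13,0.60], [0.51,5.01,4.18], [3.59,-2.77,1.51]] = z@[[1.06, -0.09, 0.98], [0.27, -1.18, -0.6]]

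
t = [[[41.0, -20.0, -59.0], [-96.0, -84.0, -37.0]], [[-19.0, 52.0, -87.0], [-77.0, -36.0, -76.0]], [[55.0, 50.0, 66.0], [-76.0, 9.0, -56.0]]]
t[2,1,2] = -56.0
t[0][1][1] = -84.0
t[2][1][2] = -56.0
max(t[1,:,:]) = 52.0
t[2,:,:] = [[55.0, 50.0, 66.0], [-76.0, 9.0, -56.0]]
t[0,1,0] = -96.0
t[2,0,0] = 55.0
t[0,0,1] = -20.0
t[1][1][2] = -76.0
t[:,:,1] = [[-20.0, -84.0], [52.0, -36.0], [50.0, 9.0]]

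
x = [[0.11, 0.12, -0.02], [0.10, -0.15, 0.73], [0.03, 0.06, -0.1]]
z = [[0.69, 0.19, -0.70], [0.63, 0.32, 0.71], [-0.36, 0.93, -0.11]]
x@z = [[0.16,0.04,0.01], [-0.29,0.65,-0.26], [0.09,-0.07,0.03]]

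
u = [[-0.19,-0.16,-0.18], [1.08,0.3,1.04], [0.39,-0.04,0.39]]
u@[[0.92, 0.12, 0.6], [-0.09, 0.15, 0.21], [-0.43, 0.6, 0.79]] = [[-0.08, -0.15, -0.29], [0.52, 0.80, 1.53], [0.19, 0.27, 0.53]]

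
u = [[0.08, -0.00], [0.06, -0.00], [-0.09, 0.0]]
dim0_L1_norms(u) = [0.23, 0.0]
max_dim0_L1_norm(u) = 0.23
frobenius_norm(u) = 0.13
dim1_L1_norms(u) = [0.08, 0.06, 0.09]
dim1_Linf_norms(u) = [0.08, 0.06, 0.09]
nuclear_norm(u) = 0.13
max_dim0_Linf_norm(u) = 0.09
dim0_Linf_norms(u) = [0.09, 0.0]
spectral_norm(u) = 0.13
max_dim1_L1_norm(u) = 0.09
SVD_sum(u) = [[0.08, 0.00], [0.06, 0.0], [-0.09, 0.00]] + [[-0.0, 0.0], [-0.0, -0.0], [-0.0, -0.00]]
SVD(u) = [[-0.59, -0.45], [-0.45, 0.88], [0.67, 0.19]] @ diag([0.1345362404707371, -0.0]) @ [[-1.00, -0.0], [0.00, 1.00]]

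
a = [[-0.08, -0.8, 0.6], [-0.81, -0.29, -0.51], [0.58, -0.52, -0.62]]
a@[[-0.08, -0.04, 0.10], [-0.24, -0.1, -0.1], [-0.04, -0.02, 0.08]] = [[0.17, 0.07, 0.12], [0.15, 0.07, -0.09], [0.10, 0.04, 0.06]]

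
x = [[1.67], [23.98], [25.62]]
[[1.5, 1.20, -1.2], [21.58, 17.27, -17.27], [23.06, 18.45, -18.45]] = x@[[0.90, 0.72, -0.72]]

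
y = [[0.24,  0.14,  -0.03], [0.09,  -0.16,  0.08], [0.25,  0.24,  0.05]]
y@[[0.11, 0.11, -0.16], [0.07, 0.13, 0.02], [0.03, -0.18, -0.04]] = [[0.04, 0.05, -0.03], [0.0, -0.03, -0.02], [0.05, 0.05, -0.04]]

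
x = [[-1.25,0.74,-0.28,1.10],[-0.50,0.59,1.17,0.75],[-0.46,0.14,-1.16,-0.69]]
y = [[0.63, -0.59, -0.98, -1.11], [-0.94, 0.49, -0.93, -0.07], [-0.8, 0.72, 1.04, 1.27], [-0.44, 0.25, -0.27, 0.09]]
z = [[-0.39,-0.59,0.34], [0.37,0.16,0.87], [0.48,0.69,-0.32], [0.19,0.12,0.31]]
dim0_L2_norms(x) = [1.42, 0.96, 1.67, 1.5]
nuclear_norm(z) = 2.23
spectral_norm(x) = 2.20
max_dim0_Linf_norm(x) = 1.25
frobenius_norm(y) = 3.02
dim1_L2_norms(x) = [1.84, 1.59, 1.43]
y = z @ x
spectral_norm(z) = 1.19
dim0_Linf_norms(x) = [1.25, 0.74, 1.17, 1.1]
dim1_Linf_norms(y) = [1.11, 0.94, 1.27, 0.44]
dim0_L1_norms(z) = [1.43, 1.56, 1.84]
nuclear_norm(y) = 4.14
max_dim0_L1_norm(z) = 1.84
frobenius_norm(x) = 2.83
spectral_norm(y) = 2.61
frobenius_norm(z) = 1.58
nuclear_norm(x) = 4.37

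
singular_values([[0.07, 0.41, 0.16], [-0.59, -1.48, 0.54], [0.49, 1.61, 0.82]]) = [2.37, 0.96, 0.05]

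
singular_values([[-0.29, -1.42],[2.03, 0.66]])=[2.3, 1.17]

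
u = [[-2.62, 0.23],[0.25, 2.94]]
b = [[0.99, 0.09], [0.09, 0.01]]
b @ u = [[-2.57,0.49], [-0.23,0.05]]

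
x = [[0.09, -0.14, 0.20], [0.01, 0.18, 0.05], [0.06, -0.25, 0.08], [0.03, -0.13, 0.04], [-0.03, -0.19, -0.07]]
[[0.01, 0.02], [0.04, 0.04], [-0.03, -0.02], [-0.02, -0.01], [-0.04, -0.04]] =x @ [[-0.03, 0.20],[0.17, 0.16],[0.16, 0.1]]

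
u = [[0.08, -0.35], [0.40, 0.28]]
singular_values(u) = [0.52, 0.31]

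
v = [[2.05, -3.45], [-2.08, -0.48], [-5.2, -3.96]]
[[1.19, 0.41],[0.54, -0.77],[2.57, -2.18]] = v @ [[-0.16, 0.35], [-0.44, 0.09]]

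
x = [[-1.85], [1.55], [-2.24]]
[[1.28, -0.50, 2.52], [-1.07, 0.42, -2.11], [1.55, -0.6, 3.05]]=x@ [[-0.69,  0.27,  -1.36]]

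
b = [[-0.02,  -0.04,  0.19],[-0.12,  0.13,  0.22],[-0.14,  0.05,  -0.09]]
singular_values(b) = [0.32, 0.2, 0.07]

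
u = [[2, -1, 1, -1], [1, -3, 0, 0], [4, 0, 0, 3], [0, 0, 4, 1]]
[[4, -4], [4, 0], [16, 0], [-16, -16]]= u@[[4, 0], [0, 0], [-4, -4], [0, 0]]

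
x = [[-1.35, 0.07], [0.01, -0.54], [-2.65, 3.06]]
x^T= [[-1.35, 0.01, -2.65],[0.07, -0.54, 3.06]]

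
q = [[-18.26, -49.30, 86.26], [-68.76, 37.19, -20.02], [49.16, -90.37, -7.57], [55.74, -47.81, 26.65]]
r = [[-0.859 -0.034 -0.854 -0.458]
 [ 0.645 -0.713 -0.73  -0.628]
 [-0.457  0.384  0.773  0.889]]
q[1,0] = -68.76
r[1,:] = [0.645, -0.713, -0.73, -0.628]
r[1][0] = 0.645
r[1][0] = 0.645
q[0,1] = -49.3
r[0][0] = -0.859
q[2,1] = -90.37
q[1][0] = -68.76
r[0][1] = -0.034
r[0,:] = [-0.859, -0.034, -0.854, -0.458]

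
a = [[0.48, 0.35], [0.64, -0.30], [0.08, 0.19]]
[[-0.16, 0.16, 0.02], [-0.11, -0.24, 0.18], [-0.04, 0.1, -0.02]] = a @ [[-0.24, -0.1, 0.19], [-0.13, 0.59, -0.19]]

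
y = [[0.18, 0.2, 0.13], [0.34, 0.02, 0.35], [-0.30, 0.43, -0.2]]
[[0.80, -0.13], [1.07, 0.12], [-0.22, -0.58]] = y @ [[2.3, 0.43],[1.44, -1.06],[0.74, 0.00]]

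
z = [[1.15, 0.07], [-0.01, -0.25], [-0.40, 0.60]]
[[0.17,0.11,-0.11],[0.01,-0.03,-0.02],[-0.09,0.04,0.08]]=z @ [[0.15, 0.09, -0.1], [-0.05, 0.13, 0.07]]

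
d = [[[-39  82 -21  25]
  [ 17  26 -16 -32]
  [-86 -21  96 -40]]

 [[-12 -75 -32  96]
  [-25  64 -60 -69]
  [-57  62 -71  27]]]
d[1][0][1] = -75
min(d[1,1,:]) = -69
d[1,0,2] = -32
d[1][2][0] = -57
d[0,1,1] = 26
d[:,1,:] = [[17, 26, -16, -32], [-25, 64, -60, -69]]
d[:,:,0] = [[-39, 17, -86], [-12, -25, -57]]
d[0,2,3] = -40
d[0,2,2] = 96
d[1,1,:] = [-25, 64, -60, -69]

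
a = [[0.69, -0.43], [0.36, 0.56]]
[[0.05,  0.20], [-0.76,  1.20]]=a @ [[-0.55,1.16], [-1.01,1.39]]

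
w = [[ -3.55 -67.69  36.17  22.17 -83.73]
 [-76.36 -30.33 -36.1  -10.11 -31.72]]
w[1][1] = -30.33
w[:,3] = [22.17, -10.11]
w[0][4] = -83.73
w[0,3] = 22.17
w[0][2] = 36.17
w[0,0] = -3.55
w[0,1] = -67.69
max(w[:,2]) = 36.17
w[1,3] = -10.11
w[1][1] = -30.33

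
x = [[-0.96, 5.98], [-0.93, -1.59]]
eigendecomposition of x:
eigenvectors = [[0.93+0.00j, (0.93-0j)], [(-0.05+0.36j), -0.05-0.36j]]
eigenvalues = [(-1.28+2.34j), (-1.28-2.34j)]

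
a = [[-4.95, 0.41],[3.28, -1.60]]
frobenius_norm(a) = 6.16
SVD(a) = [[-0.81,0.58], [0.58,0.81]] @ diag([6.0675077930684616, 1.0836739274585734]) @ [[0.98, -0.21], [-0.21, -0.98]]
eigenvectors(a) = [[-0.75, -0.11], [0.66, -0.99]]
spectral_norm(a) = 6.07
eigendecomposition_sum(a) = [[-4.84, 0.53], [4.28, -0.47]] + [[-0.11,-0.12], [-1.0,-1.13]]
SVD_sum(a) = [[-4.82, 1.03], [3.46, -0.74]] + [[-0.13,  -0.62], [-0.18,  -0.86]]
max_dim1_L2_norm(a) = 4.97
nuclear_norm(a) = 7.15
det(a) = 6.58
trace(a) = -6.55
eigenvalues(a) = [-5.31, -1.24]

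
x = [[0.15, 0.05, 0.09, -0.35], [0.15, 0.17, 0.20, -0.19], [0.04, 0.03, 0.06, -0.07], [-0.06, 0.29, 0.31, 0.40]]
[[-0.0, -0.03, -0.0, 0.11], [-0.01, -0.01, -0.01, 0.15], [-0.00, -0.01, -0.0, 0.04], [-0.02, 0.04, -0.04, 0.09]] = x @ [[0.01, 0.04, 0.12, 0.02], [0.09, 0.12, -0.04, 0.25], [-0.13, -0.1, -0.1, 0.31], [-0.01, 0.09, 0.02, -0.20]]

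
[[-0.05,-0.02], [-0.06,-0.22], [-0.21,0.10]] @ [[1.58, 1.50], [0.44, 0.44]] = [[-0.09, -0.08], [-0.19, -0.19], [-0.29, -0.27]]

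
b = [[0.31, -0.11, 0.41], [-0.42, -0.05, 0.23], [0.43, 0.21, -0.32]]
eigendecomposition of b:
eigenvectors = [[0.37, 0.82, -0.14], [0.53, -0.48, 0.93], [-0.76, 0.3, 0.33]]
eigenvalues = [-0.68, 0.52, 0.09]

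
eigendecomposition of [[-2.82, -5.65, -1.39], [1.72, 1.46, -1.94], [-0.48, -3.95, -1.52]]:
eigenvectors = [[(-0.53+0j), -0.88+0.00j, -0.88-0.00j], [(0.59+0j), 0.15+0.19j, (0.15-0.19j)], [(-0.61+0j), (-0.32+0.26j), -0.32-0.26j]]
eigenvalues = [(1.91+0j), (-2.4+1.66j), (-2.4-1.66j)]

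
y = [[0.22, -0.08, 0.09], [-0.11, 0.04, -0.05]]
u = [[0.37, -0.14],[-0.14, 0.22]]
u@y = [[0.10,-0.04,0.04], [-0.06,0.02,-0.02]]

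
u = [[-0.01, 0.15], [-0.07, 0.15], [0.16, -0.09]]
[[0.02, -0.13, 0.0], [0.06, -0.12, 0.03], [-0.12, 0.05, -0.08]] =u @ [[-0.68, -0.19, -0.52], [0.10, -0.90, -0.02]]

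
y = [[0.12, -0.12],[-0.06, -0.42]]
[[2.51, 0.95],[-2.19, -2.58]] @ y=[[0.24, -0.70], [-0.11, 1.35]]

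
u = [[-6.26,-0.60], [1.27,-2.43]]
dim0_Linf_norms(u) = [6.26, 2.43]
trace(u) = -8.69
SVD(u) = [[-0.98, 0.19], [0.19, 0.98]] @ diag([6.388543606823497, 2.5003820875447498]) @ [[1.00, 0.02], [0.02, -1.00]]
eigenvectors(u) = [[-0.94, 0.16], [0.33, -0.99]]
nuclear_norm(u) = 8.89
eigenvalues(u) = [-6.05, -2.64]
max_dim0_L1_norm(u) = 7.53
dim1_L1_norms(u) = [6.86, 3.7]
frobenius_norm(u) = 6.86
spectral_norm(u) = 6.39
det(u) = 15.97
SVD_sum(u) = [[-6.27, -0.12], [1.22, 0.02]] + [[0.01, -0.48], [0.05, -2.45]]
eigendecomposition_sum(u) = [[-6.42, -1.06], [2.25, 0.37]] + [[0.16, 0.46], [-0.98, -2.8]]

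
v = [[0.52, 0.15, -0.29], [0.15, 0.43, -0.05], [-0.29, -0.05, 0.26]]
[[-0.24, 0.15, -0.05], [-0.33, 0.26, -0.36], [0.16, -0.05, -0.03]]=v@[[-0.02, 0.21, 0.00], [-0.71, 0.54, -0.88], [0.44, 0.13, -0.27]]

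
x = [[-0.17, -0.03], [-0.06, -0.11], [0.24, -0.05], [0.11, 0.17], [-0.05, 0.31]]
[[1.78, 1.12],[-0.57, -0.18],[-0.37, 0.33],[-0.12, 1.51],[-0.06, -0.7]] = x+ [[1.95, 1.15], [-0.51, -0.07], [-0.61, 0.38], [-0.23, 1.34], [-0.01, -1.01]]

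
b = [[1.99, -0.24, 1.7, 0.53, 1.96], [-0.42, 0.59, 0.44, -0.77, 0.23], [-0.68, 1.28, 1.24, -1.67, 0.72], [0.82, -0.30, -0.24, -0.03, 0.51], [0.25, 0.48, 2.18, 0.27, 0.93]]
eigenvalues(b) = [(2.86+1.55j), (2.86-1.55j), (-0.97+0j), (-0.01+0.01j), (-0.01-0.01j)]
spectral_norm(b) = 4.02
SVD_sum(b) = [[1.12, 0.38, 2.2, -0.03, 1.74],[0.14, 0.05, 0.27, -0.00, 0.21],[0.45, 0.16, 0.89, -0.01, 0.7],[0.14, 0.05, 0.28, -0.00, 0.22],[0.83, 0.28, 1.63, -0.02, 1.29]] + [[0.74, -0.63, -0.33, 0.77, 0.09], [-0.63, 0.53, 0.28, -0.65, -0.07], [-1.32, 1.12, 0.58, -1.36, -0.15], [0.4, -0.34, -0.18, 0.42, 0.05], [-0.24, 0.21, 0.11, -0.25, -0.03]] + [[0.13, 0.0, -0.17, -0.22, 0.13], [0.08, 0.0, -0.1, -0.13, 0.08], [0.18, 0.0, -0.23, -0.29, 0.17], [0.27, 0.01, -0.35, -0.43, 0.26], [-0.34, -0.01, 0.44, 0.55, -0.32]] + [[-0.00, 0.00, -0.0, 0.01, 0.01],[-0.01, 0.01, -0.01, 0.01, 0.01],[0.00, -0.00, 0.00, -0.0, -0.00],[0.01, -0.01, 0.01, -0.01, -0.01],[0.00, -0.0, 0.0, -0.01, -0.01]] + [[0.00, 0.0, -0.0, 0.00, -0.00], [-0.00, -0.0, 0.00, -0.00, 0.00], [0.00, 0.00, -0.00, 0.0, -0.0], [-0.0, -0.0, 0.0, -0.0, 0.0], [-0.0, -0.00, 0.0, -0.00, 0.0]]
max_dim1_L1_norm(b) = 6.42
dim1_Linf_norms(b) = [1.99, 0.77, 1.67, 0.82, 2.18]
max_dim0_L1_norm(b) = 5.8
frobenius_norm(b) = 5.14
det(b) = -0.00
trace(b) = 4.72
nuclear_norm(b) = 8.24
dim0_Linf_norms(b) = [1.99, 1.28, 2.18, 1.67, 1.96]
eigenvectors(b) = [[(-0.75+0j), (-0.75-0j), -0.12+0.00j, (-0.54+0.1j), (-0.54-0.1j)], [0.06-0.19j, (0.06+0.19j), -0.23+0.00j, -0.66+0.00j, (-0.66-0j)], [(0.03-0.43j), 0.03+0.43j, (-0.48+0j), (0.01+0.06j), (0.01-0.06j)], [(-0.21+0.12j), (-0.21-0.12j), (-0.47+0j), -0.07-0.06j, -0.07+0.06j], [-0.30-0.28j, -0.30+0.28j, 0.69+0.00j, (0.49-0.14j), 0.49+0.14j]]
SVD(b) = [[-0.76, 0.44, -0.27, 0.34, 0.22], [-0.09, -0.37, -0.16, 0.59, -0.69], [-0.31, -0.77, -0.37, -0.22, 0.35], [-0.09, 0.24, -0.54, -0.61, -0.51], [-0.56, -0.14, 0.68, -0.33, -0.29]] @ diag([4.022127845507785, 2.9523093646392886, 1.228440929127163, 0.03432310698825329, 0.0034377064932390416]) @ [[-0.37, -0.13, -0.72, 0.01, -0.57], [0.58, -0.49, -0.25, 0.60, 0.07], [-0.40, -0.01, 0.52, 0.65, -0.39], [-0.36, 0.39, -0.37, 0.44, 0.62], [0.49, 0.77, -0.09, 0.16, -0.37]]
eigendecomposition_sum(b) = [[(0.99+0.59j), -0.14-1.01j, 0.89-1.41j, 0.32+0.97j, (0.95-0.56j)], [(-0.22+0.21j), 0.27+0.04j, 0.29+0.33j, (-0.27+0.01j), 0.07+0.28j], [(-0.38+0.54j), 0.59-0.03j, (0.77+0.57j), -0.57+0.14j, (0.28+0.57j)], [(0.37+0.01j), -0.20-0.26j, (0.02-0.54j), 0.24+0.22j, 0.18-0.31j], [(0.18+0.6j), 0.32-0.45j, 0.87-0.23j, -0.23+0.50j, 0.59+0.13j]] + [[(0.99-0.59j), (-0.14+1.01j), 0.89+1.41j, 0.32-0.97j, 0.95+0.56j], [-0.22-0.21j, (0.27-0.04j), 0.29-0.33j, (-0.27-0.01j), (0.07-0.28j)], [-0.38-0.54j, (0.59+0.03j), (0.77-0.57j), -0.57-0.14j, 0.28-0.57j], [0.37-0.01j, (-0.2+0.26j), (0.02+0.54j), 0.24-0.22j, 0.18+0.31j], [0.18-0.60j, 0.32+0.45j, 0.87+0.23j, (-0.23-0.5j), 0.59-0.13j]] + [[(0.02-0j),(0.03-0j),(-0.07+0j),-0.13-0.00j,(0.04-0j)], [0.04-0.00j,(0.05-0j),-0.14+0.00j,-0.25-0.00j,0.08-0.00j], [0.08-0.00j,0.10-0.00j,(-0.3+0j),-0.53-0.00j,(0.16-0j)], [(0.08-0j),0.10-0.00j,(-0.29+0j),-0.52-0.00j,0.16-0.00j], [-0.11+0.00j,-0.15+0.00j,(0.43-0j),0.76+0.00j,(-0.23+0j)]] + [[(-0.01-0.01j), 0.01j, (-0-0.01j), (0.01+0.01j), (0.01+0.01j)],[-0.01-0.01j, 0.00+0.02j, (-0-0.01j), (0.01+0.02j), 0.01+0.01j],[(-0+0j), 0.00-0.00j, (-0+0j), 0.00-0.00j, -0j],[0.00-0.00j, -0.00+0.00j, -0j, (-0+0j), (-0+0j)],[(0.01+0j), (-0.01-0.01j), 0.01j, (-0.01-0.01j), -0.01-0.01j]] + [[(-0.01+0.01j), -0.01j, (-0+0.01j), 0.01-0.01j, 0.01-0.01j], [-0.01+0.01j, 0.00-0.02j, (-0+0.01j), (0.01-0.02j), 0.01-0.01j], [(-0-0j), 0j, -0.00-0.00j, 0.00+0.00j, 0j], [0j, (-0-0j), 0.00+0.00j, (-0-0j), -0.00-0.00j], [0.01-0.00j, (-0.01+0.01j), -0.01j, (-0.01+0.01j), (-0.01+0.01j)]]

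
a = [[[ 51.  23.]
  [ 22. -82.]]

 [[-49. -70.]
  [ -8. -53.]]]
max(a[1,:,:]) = -8.0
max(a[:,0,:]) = 51.0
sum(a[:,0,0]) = 2.0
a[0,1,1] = -82.0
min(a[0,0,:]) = 23.0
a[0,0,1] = 23.0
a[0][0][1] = 23.0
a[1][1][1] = -53.0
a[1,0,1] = -70.0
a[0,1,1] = -82.0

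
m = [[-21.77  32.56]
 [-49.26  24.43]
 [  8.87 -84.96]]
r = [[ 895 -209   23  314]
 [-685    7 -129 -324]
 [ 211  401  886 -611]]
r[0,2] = 23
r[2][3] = -611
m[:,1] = [32.56, 24.43, -84.96]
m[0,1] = 32.56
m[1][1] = 24.43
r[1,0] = -685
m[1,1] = 24.43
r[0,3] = 314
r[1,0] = -685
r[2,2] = 886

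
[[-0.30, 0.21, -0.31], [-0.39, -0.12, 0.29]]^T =[[-0.30,  -0.39], [0.21,  -0.12], [-0.31,  0.29]]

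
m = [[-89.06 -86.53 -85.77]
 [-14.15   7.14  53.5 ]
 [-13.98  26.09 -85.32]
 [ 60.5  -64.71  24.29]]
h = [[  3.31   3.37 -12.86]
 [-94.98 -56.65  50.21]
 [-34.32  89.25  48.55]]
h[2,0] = -34.32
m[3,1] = -64.71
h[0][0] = 3.31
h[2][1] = 89.25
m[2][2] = -85.32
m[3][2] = 24.29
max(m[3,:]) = 60.5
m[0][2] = -85.77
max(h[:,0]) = 3.31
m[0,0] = -89.06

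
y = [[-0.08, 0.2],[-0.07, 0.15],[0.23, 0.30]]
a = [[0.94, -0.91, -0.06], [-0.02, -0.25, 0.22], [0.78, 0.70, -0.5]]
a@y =[[-0.03, 0.03], [0.07, 0.02], [-0.23, 0.11]]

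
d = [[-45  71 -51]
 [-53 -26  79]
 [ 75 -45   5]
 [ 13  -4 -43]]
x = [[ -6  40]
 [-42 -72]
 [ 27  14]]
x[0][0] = -6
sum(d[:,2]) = -10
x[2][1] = 14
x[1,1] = -72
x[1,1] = -72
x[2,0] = 27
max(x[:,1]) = 40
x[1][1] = -72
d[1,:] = [-53, -26, 79]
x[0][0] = -6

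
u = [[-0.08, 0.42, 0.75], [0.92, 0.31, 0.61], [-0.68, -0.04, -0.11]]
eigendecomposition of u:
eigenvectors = [[0.12+0.21j, (0.12-0.21j), (0.02+0j)],[(0.81+0j), (0.81-0j), (0.87+0j)],[-0.52+0.09j, (-0.52-0.09j), -0.49+0.00j]]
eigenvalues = [(0.06+0.31j), (0.06-0.31j), (-0+0j)]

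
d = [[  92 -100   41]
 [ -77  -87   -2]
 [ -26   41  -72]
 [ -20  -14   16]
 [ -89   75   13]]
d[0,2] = 41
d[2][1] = 41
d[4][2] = 13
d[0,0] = 92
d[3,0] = -20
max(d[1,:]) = -2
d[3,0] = -20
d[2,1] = 41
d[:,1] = [-100, -87, 41, -14, 75]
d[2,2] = -72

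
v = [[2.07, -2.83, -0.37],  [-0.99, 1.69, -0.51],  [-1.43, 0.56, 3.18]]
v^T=[[2.07,-0.99,-1.43], [-2.83,1.69,0.56], [-0.37,-0.51,3.18]]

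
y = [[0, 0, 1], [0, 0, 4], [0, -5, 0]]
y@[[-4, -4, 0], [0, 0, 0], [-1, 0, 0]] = [[-1, 0, 0], [-4, 0, 0], [0, 0, 0]]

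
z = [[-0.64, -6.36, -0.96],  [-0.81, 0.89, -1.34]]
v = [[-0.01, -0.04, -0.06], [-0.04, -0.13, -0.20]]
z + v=[[-0.65, -6.40, -1.02],[-0.85, 0.76, -1.54]]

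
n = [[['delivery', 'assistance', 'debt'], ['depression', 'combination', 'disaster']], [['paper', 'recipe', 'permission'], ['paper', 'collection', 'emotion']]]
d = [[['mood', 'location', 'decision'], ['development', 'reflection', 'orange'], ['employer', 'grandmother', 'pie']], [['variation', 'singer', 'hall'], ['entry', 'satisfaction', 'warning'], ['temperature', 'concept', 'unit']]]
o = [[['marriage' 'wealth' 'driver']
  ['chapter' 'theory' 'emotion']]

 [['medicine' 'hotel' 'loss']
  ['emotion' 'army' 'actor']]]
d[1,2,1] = 'concept'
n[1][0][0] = 'paper'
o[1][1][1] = 'army'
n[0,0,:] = ['delivery', 'assistance', 'debt']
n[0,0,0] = 'delivery'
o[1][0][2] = 'loss'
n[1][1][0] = 'paper'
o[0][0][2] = 'driver'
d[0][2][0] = 'employer'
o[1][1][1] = 'army'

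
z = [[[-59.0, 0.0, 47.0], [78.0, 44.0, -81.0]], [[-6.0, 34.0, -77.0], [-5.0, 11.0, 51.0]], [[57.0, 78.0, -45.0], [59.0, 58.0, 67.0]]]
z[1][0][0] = -6.0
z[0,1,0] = 78.0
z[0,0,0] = -59.0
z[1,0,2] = -77.0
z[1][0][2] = -77.0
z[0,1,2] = -81.0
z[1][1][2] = 51.0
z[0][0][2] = 47.0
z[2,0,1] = 78.0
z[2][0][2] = -45.0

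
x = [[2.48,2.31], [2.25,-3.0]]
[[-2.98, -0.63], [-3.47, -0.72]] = x @ [[-1.34, -0.28], [0.15, 0.03]]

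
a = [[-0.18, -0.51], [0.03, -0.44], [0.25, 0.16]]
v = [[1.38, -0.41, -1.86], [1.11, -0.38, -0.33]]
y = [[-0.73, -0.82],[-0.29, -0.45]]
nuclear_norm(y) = 1.29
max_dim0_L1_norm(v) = 2.49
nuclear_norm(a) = 0.97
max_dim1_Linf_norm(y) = 0.82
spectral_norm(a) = 0.72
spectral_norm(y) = 1.22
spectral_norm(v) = 2.56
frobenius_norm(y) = 1.22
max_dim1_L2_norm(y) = 1.1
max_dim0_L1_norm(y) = 1.27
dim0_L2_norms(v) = [1.77, 0.56, 1.89]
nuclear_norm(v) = 3.23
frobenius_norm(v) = 2.65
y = v @ a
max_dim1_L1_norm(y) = 1.55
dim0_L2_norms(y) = [0.79, 0.94]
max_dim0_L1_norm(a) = 1.11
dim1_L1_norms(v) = [3.65, 1.82]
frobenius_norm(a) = 0.76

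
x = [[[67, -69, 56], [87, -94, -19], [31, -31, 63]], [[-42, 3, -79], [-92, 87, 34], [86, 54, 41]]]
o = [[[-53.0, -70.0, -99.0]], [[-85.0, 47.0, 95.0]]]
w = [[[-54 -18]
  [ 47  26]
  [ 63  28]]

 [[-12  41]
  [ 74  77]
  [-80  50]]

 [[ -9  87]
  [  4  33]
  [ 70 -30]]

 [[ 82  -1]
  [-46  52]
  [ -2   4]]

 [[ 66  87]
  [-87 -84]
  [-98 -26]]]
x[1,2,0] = 86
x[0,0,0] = 67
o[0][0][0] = -53.0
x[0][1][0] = 87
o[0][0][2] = -99.0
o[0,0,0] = -53.0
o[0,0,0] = -53.0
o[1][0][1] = 47.0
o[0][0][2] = -99.0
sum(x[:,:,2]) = 96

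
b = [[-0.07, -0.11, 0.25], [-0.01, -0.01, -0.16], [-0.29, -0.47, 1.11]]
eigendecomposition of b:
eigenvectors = [[-0.22, -0.83, -0.14], [0.14, 0.56, -0.91], [-0.97, 0.02, -0.39]]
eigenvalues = [1.11, -0.0, -0.08]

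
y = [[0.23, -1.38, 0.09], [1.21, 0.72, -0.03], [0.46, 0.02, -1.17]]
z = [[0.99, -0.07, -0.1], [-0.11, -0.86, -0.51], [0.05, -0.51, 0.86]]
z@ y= [[0.10, -1.42, 0.21],[-1.30, -0.48, 0.61],[-0.21, -0.42, -0.99]]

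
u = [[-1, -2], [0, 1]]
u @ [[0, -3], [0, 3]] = [[0, -3], [0, 3]]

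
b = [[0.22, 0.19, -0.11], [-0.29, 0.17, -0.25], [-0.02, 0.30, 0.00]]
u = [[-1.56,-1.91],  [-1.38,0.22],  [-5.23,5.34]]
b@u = [[-0.03, -0.97], [1.53, -0.74], [-0.38, 0.1]]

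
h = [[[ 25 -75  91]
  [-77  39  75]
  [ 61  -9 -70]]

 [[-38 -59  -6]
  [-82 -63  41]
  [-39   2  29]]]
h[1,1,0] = -82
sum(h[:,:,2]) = 160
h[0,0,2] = 91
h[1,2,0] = -39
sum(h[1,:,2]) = 64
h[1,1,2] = 41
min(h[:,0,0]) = -38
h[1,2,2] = 29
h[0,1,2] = 75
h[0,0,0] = 25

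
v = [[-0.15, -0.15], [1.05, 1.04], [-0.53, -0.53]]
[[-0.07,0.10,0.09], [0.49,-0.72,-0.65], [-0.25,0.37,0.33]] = v @ [[0.61,-0.27,-0.08], [-0.14,-0.42,-0.54]]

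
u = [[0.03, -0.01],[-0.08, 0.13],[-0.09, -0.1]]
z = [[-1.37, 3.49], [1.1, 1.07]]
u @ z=[[-0.05,0.09],[0.25,-0.14],[0.01,-0.42]]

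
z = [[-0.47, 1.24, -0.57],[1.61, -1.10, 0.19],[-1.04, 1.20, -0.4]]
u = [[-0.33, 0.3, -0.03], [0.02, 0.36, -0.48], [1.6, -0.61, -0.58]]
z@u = [[-0.73,0.65,-0.25], [-0.25,-0.03,0.37], [-0.27,0.36,-0.31]]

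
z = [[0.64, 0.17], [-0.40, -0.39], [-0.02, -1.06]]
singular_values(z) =[1.18, 0.69]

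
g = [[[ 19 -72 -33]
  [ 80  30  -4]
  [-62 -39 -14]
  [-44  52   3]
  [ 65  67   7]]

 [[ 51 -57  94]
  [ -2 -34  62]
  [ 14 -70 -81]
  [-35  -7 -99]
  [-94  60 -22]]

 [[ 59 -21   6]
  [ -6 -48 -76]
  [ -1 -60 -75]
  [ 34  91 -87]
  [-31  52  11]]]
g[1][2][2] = -81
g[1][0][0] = 51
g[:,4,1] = [67, 60, 52]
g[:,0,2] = [-33, 94, 6]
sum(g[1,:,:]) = -220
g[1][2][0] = 14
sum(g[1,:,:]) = -220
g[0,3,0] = -44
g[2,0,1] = -21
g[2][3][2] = -87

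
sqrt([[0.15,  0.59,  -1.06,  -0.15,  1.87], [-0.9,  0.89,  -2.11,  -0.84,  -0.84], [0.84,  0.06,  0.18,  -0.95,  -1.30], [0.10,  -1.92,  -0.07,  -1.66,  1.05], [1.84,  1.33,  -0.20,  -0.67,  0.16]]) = [[(1.49+2.02j), (-0.31-0.16j), (1.21+1.75j), (-0.35-0.52j), 0.18-1.59j], [(-1.43-1.59j), (1.73+0.43j), -2.74-1.07j, (0.18+1j), 0.50+1.25j], [(-0.59-2.17j), 0.71+0.41j, -1.13-1.67j, (0.08+1.01j), 0.21+1.71j], [1.04+1.85j, -1.27+0.46j, 2.01+2.05j, -0.13+0.59j, (-0.37-1.46j)], [1.05-1.31j, (0.64+0.17j), -0.10-1.19j, -0.34+0.39j, (0.53+1.03j)]]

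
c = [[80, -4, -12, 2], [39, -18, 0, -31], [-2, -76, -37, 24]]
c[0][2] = -12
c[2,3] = 24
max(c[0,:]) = 80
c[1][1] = -18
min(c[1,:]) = -31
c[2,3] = 24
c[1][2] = 0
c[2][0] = -2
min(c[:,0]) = -2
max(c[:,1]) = -4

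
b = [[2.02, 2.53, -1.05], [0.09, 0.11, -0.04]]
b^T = [[2.02,  0.09], [2.53,  0.11], [-1.05,  -0.04]]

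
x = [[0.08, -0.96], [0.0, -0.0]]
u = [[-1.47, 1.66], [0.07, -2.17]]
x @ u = [[-0.18, 2.22], [0.00, 0.0]]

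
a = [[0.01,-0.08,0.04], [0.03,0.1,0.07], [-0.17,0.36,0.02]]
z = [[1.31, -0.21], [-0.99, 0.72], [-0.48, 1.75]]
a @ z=[[0.07, 0.01],[-0.09, 0.19],[-0.59, 0.33]]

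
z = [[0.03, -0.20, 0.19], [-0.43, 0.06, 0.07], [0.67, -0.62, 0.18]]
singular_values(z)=[1.01, 0.34, 0.06]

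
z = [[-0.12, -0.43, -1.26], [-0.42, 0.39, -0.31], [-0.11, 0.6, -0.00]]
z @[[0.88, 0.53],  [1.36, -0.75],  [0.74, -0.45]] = [[-1.62, 0.83], [-0.07, -0.38], [0.72, -0.51]]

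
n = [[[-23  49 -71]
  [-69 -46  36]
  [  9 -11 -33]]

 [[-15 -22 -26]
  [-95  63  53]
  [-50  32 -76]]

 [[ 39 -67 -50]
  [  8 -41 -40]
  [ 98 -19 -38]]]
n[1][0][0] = -15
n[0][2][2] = -33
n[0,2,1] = -11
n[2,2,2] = -38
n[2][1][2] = -40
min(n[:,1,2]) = -40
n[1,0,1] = -22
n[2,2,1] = -19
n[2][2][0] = 98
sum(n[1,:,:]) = -136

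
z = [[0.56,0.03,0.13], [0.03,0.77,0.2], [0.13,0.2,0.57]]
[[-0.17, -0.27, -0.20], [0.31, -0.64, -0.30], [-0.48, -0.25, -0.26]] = z @ [[-0.09, -0.42, -0.27], [0.68, -0.8, -0.31], [-1.06, -0.07, -0.29]]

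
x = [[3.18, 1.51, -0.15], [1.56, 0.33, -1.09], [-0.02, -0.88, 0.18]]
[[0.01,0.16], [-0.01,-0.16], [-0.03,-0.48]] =x@[[-0.01, -0.21], [0.03, 0.55], [0.0, 0.01]]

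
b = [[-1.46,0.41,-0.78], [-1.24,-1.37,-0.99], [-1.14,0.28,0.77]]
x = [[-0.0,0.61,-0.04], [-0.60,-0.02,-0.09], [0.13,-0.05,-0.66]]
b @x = [[-0.35, -0.86, 0.54],[0.69, -0.68, 0.83],[-0.07, -0.74, -0.49]]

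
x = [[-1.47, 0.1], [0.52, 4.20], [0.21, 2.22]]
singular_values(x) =[4.78, 1.47]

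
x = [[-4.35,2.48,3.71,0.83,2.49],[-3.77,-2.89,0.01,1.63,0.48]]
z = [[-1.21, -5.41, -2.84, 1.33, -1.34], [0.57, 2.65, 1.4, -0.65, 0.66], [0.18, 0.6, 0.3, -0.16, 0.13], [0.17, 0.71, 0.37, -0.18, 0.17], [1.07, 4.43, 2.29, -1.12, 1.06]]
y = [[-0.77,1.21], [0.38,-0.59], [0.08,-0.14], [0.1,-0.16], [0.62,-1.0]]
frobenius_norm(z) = 9.07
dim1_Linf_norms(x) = [4.35, 3.77]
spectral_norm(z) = 9.06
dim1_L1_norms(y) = [1.98, 0.97, 0.22, 0.26, 1.62]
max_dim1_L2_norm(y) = 1.43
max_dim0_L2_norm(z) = 7.54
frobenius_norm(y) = 2.00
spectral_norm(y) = 2.00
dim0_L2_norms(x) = [5.76, 3.81, 3.71, 1.83, 2.54]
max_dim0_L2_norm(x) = 5.76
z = y @ x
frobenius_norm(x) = 8.44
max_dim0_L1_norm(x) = 8.12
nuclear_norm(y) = 2.01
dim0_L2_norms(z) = [1.73, 7.54, 3.94, 1.87, 1.84]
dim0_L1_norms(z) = [3.2, 13.8, 7.2, 3.44, 3.36]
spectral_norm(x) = 7.15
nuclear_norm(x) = 11.63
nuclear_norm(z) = 9.18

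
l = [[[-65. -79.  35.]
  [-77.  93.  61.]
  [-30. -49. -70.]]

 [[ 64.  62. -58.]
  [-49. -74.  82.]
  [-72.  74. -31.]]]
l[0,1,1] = 93.0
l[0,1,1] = 93.0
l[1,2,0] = -72.0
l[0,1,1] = 93.0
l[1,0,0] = 64.0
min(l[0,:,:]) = -79.0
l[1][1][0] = -49.0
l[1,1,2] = 82.0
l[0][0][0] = -65.0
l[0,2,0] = -30.0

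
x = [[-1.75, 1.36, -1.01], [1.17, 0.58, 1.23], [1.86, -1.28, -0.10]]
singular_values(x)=[3.37, 1.6, 0.6]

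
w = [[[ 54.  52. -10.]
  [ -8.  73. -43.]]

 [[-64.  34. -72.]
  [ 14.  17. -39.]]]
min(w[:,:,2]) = -72.0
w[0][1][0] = -8.0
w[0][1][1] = 73.0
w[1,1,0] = 14.0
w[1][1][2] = -39.0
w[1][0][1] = 34.0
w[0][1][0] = -8.0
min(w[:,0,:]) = -72.0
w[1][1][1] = 17.0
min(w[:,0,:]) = -72.0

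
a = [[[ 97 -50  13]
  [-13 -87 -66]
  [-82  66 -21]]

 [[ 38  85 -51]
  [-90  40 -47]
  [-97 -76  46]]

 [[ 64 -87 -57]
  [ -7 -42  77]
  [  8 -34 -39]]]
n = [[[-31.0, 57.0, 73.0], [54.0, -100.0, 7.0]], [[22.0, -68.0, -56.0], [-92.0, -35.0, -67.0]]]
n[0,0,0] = -31.0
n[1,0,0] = 22.0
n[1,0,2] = -56.0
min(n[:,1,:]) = -100.0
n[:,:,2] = [[73.0, 7.0], [-56.0, -67.0]]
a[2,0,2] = -57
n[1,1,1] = -35.0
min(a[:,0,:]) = -87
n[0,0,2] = 73.0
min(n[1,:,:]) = -92.0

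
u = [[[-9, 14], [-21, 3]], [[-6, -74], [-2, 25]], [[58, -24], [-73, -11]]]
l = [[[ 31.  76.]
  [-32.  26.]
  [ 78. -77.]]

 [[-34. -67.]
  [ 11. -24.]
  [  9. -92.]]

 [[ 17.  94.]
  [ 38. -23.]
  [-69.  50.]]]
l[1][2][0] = 9.0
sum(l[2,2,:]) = -19.0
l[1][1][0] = 11.0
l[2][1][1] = -23.0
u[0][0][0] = -9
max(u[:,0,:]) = 58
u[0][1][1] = 3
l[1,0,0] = -34.0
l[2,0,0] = 17.0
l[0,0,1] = 76.0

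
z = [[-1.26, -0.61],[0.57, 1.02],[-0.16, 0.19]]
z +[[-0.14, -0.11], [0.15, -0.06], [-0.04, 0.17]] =[[-1.4,-0.72], [0.72,0.96], [-0.2,0.36]]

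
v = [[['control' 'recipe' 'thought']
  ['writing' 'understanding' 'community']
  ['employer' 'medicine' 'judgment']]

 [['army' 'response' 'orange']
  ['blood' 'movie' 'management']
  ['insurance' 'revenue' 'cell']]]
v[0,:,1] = ['recipe', 'understanding', 'medicine']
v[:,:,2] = [['thought', 'community', 'judgment'], ['orange', 'management', 'cell']]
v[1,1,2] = 'management'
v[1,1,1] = 'movie'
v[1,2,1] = 'revenue'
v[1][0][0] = 'army'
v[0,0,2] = 'thought'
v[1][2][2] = 'cell'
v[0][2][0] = 'employer'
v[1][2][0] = 'insurance'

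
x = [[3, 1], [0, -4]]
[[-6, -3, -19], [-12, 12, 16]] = x @ [[-3, 0, -5], [3, -3, -4]]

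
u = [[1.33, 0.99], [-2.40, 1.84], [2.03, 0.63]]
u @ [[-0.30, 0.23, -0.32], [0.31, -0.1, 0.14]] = [[-0.09, 0.21, -0.29], [1.29, -0.74, 1.03], [-0.41, 0.40, -0.56]]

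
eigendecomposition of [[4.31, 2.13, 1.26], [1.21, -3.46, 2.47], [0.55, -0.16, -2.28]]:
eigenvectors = [[(-0.98+0j),(-0.3-0.05j),(-0.3+0.05j)],[-0.17+0.00j,(0.89+0j),0.89-0.00j],[(-0.07+0j),0.28+0.18j,(0.28-0.18j)]]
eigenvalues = [(4.76+0j), (-3.1+0.44j), (-3.1-0.44j)]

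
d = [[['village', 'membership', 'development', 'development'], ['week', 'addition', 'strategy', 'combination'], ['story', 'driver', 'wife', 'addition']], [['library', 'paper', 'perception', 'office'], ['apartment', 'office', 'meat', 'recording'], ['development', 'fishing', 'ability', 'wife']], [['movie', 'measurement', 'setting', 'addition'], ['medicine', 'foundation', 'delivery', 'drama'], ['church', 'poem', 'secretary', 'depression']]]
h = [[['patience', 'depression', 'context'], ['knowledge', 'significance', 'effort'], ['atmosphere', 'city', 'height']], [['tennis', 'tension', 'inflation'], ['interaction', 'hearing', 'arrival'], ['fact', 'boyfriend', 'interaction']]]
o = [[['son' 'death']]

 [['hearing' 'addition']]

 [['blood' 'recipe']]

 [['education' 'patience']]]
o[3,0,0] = 'education'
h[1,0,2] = 'inflation'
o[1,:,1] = ['addition']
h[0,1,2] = 'effort'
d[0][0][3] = 'development'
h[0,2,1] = 'city'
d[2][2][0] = 'church'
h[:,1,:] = [['knowledge', 'significance', 'effort'], ['interaction', 'hearing', 'arrival']]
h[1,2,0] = 'fact'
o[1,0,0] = 'hearing'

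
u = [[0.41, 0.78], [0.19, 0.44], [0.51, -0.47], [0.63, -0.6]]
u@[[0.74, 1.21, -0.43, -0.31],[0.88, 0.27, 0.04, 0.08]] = [[0.99,0.71,-0.15,-0.06], [0.53,0.35,-0.06,-0.02], [-0.04,0.49,-0.24,-0.20], [-0.06,0.60,-0.29,-0.24]]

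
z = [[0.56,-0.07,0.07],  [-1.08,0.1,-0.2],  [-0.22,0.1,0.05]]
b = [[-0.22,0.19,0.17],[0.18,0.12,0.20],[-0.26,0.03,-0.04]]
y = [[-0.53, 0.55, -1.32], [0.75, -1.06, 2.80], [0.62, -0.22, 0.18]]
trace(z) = 0.71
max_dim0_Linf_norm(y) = 2.8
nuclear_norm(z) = 1.39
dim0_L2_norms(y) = [1.11, 1.21, 3.1]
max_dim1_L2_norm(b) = 0.34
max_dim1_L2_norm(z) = 1.1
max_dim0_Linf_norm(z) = 1.08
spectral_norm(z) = 1.26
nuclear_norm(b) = 0.73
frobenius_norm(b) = 0.52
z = y @ b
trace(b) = -0.14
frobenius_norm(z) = 1.27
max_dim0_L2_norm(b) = 0.39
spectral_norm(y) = 3.46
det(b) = 0.00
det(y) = 0.01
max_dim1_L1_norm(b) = 0.58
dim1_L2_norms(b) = [0.34, 0.29, 0.26]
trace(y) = -1.41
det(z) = 0.00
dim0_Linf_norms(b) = [0.26, 0.19, 0.2]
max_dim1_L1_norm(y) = 4.61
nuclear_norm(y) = 4.03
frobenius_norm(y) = 3.51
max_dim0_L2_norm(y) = 3.1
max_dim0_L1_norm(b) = 0.66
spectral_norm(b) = 0.40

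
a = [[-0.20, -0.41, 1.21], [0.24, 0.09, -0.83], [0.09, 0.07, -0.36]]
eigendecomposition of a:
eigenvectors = [[(0.86+0j), (0.26-0.33j), 0.26+0.33j], [0.42+0.00j, -0.87+0.00j, -0.87-0.00j], [0.29+0.00j, (-0.27+0.04j), -0.27-0.04j]]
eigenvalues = [(0.01+0j), (-0.24+0.13j), (-0.24-0.13j)]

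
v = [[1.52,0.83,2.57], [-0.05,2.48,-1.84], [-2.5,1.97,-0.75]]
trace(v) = 3.25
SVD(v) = [[-0.46, -0.87, 0.17], [0.58, -0.44, -0.68], [0.67, -0.21, 0.71]] @ diag([4.365228296846367, 2.685048301454967, 1.8898141536314]) @ [[-0.55,0.55,-0.63], [-0.29,-0.83,-0.47], [-0.78,-0.08,0.62]]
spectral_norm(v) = 4.37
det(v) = 22.15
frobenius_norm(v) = 5.46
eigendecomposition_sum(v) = [[0.42+1.04j, -0.31-0.85j, 1.43-0.01j], [-0.44-0.45j, 0.35+0.37j, -0.74+0.31j], [(-1.24+0.17j), 1.00-0.11j, -0.38+1.55j]] + [[0.42-1.04j,-0.31+0.85j,(1.43+0.01j)],[-0.44+0.45j,0.35-0.37j,-0.74-0.31j],[(-1.24-0.17j),1.00+0.11j,-0.38-1.55j]] + [[0.68-0.00j,1.46-0.00j,(-0.29+0j)], [(0.84-0j),(1.79-0j),(-0.36+0j)], [(-0.02+0j),(-0.04+0j),0.01-0.00j]]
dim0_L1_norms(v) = [4.07, 5.28, 5.16]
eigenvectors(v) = [[-0.15-0.61j, -0.15+0.61j, (-0.63+0j)],  [0.21+0.28j, 0.21-0.28j, -0.78+0.00j],  [(0.7+0j), 0.70-0.00j, (0.02+0j)]]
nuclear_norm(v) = 8.94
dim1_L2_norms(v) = [3.1, 3.09, 3.27]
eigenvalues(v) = [(0.39+2.97j), (0.39-2.97j), (2.48+0j)]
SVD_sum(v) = [[1.1, -1.1, 1.27], [-1.40, 1.39, -1.61], [-1.61, 1.60, -1.85]] + [[0.67, 1.95, 1.10], [0.34, 0.99, 0.56], [0.16, 0.48, 0.27]] + [[-0.25,-0.03,0.2],[1.01,0.10,-0.79],[-1.05,-0.11,0.83]]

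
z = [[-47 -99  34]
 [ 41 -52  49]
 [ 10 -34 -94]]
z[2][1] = -34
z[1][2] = 49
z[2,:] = [10, -34, -94]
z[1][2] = 49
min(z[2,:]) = -94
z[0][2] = 34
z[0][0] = -47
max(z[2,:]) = 10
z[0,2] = 34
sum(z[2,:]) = -118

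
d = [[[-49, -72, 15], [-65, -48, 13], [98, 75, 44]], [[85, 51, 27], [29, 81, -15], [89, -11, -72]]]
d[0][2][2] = 44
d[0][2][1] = 75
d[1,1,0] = 29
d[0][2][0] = 98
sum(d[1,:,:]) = 264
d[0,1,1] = -48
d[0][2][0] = 98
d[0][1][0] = -65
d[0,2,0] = 98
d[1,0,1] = 51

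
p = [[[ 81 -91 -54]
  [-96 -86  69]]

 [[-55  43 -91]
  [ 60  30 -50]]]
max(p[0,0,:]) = 81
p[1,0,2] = -91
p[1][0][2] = -91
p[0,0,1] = -91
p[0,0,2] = -54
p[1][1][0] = 60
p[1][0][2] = -91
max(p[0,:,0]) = 81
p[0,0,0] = 81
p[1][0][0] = -55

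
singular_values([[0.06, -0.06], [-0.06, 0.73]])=[0.74, 0.05]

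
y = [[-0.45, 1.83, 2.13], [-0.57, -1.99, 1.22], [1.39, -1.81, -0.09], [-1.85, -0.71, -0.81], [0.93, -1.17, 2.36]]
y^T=[[-0.45, -0.57, 1.39, -1.85, 0.93],  [1.83, -1.99, -1.81, -0.71, -1.17],  [2.13, 1.22, -0.09, -0.81, 2.36]]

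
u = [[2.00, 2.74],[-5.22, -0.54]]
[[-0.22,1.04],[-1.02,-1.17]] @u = [[-5.87, -1.16], [4.07, -2.16]]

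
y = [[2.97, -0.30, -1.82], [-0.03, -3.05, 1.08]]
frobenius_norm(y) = 4.76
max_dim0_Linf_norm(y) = 3.05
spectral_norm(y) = 3.58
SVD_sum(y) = [[2.40, 0.97, -1.89], [-1.18, -0.48, 0.93]] + [[0.57, -1.27, 0.07], [1.15, -2.57, 0.15]]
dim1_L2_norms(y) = [3.5, 3.24]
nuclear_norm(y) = 6.72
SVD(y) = [[-0.9, 0.44],[0.44, 0.90]] @ diag([3.575537368100717, 3.1477980445567653]) @ [[-0.75, -0.3, 0.59], [0.41, -0.91, 0.05]]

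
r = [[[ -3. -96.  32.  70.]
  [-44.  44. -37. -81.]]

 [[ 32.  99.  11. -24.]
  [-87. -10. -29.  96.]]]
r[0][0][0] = -3.0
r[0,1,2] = -37.0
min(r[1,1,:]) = -87.0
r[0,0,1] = -96.0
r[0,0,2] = 32.0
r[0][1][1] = 44.0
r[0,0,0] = -3.0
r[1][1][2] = -29.0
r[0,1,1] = 44.0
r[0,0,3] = 70.0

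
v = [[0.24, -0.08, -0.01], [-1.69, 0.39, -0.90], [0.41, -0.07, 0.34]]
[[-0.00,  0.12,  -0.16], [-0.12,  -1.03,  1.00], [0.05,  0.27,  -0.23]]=v @ [[0.01, 0.29, -0.51],[0.03, -0.65, 0.48],[0.13, 0.32, 0.05]]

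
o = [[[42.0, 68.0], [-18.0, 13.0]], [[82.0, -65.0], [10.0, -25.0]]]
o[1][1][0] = 10.0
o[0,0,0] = 42.0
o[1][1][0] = 10.0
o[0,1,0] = -18.0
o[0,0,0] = 42.0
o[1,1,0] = 10.0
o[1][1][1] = -25.0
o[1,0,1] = -65.0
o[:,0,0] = [42.0, 82.0]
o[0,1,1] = 13.0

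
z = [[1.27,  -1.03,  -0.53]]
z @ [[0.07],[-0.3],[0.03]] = [[0.38]]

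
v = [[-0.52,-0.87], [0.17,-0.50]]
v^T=[[-0.52,0.17],[-0.87,-0.5]]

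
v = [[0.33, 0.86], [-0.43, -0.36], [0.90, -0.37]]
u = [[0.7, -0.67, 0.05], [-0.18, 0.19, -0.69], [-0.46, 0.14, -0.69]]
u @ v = [[0.56,  0.82], [-0.76,  0.03], [-0.83,  -0.19]]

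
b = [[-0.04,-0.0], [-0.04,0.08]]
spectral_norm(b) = 0.09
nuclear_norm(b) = 0.13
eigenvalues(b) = [0.08, -0.04]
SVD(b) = [[-0.23, -0.97], [-0.97, 0.23]] @ diag([0.09152982445082951, 0.03496128195590569]) @ [[0.53, -0.85], [0.85, 0.53]]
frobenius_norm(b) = 0.10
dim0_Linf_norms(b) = [0.04, 0.08]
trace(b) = 0.04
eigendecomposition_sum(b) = [[0.00, 0.00], [-0.03, 0.08]] + [[-0.04, -0.00], [-0.01, -0.00]]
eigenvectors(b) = [[0.0, 0.95], [1.00, 0.32]]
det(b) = -0.00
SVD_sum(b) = [[-0.01, 0.02], [-0.05, 0.08]] + [[-0.03, -0.02], [0.01, 0.0]]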